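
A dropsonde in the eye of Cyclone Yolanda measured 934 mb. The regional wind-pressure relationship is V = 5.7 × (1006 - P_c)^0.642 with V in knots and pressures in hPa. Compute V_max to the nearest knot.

89 kt

ΔP = 1006 − 934 = 72 mb.
72^0.642 ≈ 15.574.
V ≈ 5.7 × 15.574 ≈ 88.8 kt.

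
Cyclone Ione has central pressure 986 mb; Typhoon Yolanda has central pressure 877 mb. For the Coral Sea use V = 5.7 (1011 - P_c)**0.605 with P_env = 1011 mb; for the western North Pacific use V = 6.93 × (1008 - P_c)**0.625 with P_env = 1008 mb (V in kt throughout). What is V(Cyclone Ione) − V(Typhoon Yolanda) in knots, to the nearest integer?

-106 kt

Cyclone Ione: ΔP = 25; V ≈ 5.7 × 25^0.605 ≈ 39.96 kt.
Typhoon Yolanda: ΔP = 131; V ≈ 6.93 × 131^0.625 ≈ 145.89 kt.
Difference ≈ 39.96 − 145.89 = -105.93 → -106 kt.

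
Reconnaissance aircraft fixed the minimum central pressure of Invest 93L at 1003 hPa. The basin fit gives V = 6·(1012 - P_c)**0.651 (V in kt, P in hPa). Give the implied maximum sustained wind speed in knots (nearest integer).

ΔP = 1012 − 1003 = 9 hPa.
9^0.651 ≈ 4.180.
V ≈ 6 × 4.180 ≈ 25.1 kt.

25 kt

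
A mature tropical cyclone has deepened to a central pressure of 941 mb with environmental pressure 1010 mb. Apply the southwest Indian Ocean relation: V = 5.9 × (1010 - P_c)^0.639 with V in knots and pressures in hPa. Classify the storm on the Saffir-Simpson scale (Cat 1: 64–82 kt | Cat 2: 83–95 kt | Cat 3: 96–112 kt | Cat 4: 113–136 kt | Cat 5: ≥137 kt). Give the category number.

2

ΔP = 1010 − 941 = 69 mb.
V ≈ 5.9 × 69^0.639 = 5.9 × 14.96 ≈ 88 kt.
88 kt falls in the Category 2 band.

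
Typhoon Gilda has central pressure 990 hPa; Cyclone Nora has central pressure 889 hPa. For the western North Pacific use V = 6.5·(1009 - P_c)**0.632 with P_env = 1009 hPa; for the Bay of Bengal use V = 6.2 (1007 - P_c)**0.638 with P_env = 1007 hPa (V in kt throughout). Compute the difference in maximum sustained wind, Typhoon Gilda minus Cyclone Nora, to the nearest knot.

Typhoon Gilda: ΔP = 19; V ≈ 6.5 × 19^0.632 ≈ 41.79 kt.
Cyclone Nora: ΔP = 118; V ≈ 6.2 × 118^0.638 ≈ 130.09 kt.
Difference ≈ 41.79 − 130.09 = -88.30 → -88 kt.

-88 kt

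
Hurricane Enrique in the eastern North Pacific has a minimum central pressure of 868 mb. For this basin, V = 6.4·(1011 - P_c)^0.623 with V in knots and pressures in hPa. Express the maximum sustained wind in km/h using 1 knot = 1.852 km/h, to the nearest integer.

ΔP = 1011 − 868 = 143 mb.
V ≈ 6.4 × 143^0.623 = 6.4 × 22.018 ≈ 140.914 kt.
140.914 × 1.852 ≈ 260.97 km/h → 261 km/h.

261 km/h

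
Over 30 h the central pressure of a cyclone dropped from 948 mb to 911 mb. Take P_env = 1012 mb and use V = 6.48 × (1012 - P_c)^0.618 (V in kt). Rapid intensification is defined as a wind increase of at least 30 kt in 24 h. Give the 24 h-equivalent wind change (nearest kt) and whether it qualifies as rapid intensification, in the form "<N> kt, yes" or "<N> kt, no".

22 kt, no

V₁: ΔP = 64, V ≈ 6.48 × 64^0.618 ≈ 84.68 kt.
V₂: ΔP = 101, V ≈ 6.48 × 101^0.618 ≈ 112.27 kt.
ΔV over 30 h = 27.59 kt → 24 h equivalent = 27.59 × 24/30 ≈ 22.07 kt.
22 kt < 30 kt ⇒ not rapid intensification.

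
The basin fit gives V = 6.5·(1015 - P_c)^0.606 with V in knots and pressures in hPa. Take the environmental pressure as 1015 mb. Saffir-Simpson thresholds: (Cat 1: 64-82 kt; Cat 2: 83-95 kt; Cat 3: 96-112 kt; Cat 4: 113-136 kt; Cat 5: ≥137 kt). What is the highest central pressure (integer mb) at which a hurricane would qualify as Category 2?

948 mb

Category 2 begins at V = 83 kt.
Required ΔP = (83/6.5)^(1/0.606) = 12.769^1.650 ≈ 66.89 mb.
P_c ≤ 1015 − 66.89 = 948.11, so the highest integer P_c is 948 mb.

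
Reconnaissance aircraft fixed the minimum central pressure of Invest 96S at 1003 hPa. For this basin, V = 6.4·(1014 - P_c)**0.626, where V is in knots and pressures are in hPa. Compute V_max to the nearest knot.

ΔP = 1014 − 1003 = 11 hPa.
11^0.626 ≈ 4.487.
V ≈ 6.4 × 4.487 ≈ 28.7 kt.

29 kt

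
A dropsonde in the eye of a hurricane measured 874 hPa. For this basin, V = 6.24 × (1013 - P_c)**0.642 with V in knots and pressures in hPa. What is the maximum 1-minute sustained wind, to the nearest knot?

ΔP = 1013 − 874 = 139 hPa.
139^0.642 ≈ 23.758.
V ≈ 6.24 × 23.758 ≈ 148.3 kt.

148 kt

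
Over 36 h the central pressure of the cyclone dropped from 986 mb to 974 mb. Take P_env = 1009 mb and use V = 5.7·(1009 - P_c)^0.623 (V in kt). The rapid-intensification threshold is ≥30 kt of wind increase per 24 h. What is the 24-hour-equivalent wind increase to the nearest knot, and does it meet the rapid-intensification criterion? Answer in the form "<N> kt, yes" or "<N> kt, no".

8 kt, no

V₁: ΔP = 23, V ≈ 5.7 × 23^0.623 ≈ 40.20 kt.
V₂: ΔP = 35, V ≈ 5.7 × 35^0.623 ≈ 52.22 kt.
ΔV over 36 h = 12.02 kt → 24 h equivalent = 12.02 × 24/36 ≈ 8.01 kt.
8 kt < 30 kt ⇒ not rapid intensification.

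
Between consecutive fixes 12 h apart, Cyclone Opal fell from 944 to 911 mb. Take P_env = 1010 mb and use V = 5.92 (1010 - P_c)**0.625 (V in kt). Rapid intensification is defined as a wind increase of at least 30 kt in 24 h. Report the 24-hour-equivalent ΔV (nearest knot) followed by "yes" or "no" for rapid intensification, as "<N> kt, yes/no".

V₁: ΔP = 66, V ≈ 5.92 × 66^0.625 ≈ 81.20 kt.
V₂: ΔP = 99, V ≈ 5.92 × 99^0.625 ≈ 104.61 kt.
ΔV over 12 h = 23.41 kt → 24 h equivalent = 23.41 × 24/12 ≈ 46.82 kt.
47 kt ≥ 30 kt ⇒ rapid intensification.

47 kt, yes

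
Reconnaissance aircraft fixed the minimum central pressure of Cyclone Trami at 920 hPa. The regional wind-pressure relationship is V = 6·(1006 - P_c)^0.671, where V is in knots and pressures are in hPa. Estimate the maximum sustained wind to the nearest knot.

ΔP = 1006 − 920 = 86 hPa.
86^0.671 ≈ 19.863.
V ≈ 6 × 19.863 ≈ 119.2 kt.

119 kt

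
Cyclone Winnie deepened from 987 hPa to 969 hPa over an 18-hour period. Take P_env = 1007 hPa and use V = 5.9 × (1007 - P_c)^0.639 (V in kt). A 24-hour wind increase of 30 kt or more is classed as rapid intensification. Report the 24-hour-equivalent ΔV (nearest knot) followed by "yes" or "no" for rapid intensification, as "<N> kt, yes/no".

V₁: ΔP = 20, V ≈ 5.9 × 20^0.639 ≈ 40.01 kt.
V₂: ΔP = 38, V ≈ 5.9 × 38^0.639 ≈ 60.30 kt.
ΔV over 18 h = 20.29 kt → 24 h equivalent = 20.29 × 24/18 ≈ 27.05 kt.
27 kt < 30 kt ⇒ not rapid intensification.

27 kt, no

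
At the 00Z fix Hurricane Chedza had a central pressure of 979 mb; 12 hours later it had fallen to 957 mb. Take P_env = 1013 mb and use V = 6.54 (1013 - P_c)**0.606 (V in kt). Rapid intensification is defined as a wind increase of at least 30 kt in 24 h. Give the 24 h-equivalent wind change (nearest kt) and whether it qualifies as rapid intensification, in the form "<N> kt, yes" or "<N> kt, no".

39 kt, yes

V₁: ΔP = 34, V ≈ 6.54 × 34^0.606 ≈ 55.42 kt.
V₂: ΔP = 56, V ≈ 6.54 × 56^0.606 ≈ 74.99 kt.
ΔV over 12 h = 19.57 kt → 24 h equivalent = 19.57 × 24/12 ≈ 39.14 kt.
39 kt ≥ 30 kt ⇒ rapid intensification.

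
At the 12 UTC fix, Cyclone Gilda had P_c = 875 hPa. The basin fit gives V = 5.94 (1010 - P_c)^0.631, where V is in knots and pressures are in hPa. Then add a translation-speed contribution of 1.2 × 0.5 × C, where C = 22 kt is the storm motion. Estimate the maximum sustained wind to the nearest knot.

144 kt

ΔP = 1010 − 875 = 135 hPa.
135^0.631 ≈ 22.092.
V ≈ 5.94 × 22.092 ≈ 131.2 kt.
Translation term: 1.2 × 0.5 × 22 = 13.2 kt.
Corrected V ≈ 144.4 kt → 144 kt.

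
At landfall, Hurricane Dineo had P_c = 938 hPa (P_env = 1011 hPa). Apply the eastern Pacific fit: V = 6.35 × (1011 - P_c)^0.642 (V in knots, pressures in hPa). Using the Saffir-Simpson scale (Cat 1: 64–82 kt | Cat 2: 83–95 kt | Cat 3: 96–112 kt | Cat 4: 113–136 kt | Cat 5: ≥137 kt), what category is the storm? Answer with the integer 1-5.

ΔP = 1011 − 938 = 73 hPa.
V ≈ 6.35 × 73^0.642 = 6.35 × 15.71 ≈ 100 kt.
100 kt falls in the Category 3 band.

3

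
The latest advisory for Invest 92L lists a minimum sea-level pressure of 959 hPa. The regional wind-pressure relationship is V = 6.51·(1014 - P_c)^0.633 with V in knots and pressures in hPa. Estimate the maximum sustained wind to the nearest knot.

ΔP = 1014 − 959 = 55 hPa.
55^0.633 ≈ 12.637.
V ≈ 6.51 × 12.637 ≈ 82.3 kt.

82 kt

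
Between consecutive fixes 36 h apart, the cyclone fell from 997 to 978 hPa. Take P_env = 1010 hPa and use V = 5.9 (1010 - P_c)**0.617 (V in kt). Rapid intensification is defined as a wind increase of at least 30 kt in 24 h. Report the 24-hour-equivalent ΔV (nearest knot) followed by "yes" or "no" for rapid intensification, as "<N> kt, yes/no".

14 kt, no

V₁: ΔP = 13, V ≈ 5.9 × 13^0.617 ≈ 28.72 kt.
V₂: ΔP = 32, V ≈ 5.9 × 32^0.617 ≈ 50.06 kt.
ΔV over 36 h = 21.34 kt → 24 h equivalent = 21.34 × 24/36 ≈ 14.23 kt.
14 kt < 30 kt ⇒ not rapid intensification.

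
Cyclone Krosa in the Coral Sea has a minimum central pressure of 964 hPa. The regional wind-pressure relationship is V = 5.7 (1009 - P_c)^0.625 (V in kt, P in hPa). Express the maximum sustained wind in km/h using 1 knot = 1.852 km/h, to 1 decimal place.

ΔP = 1009 − 964 = 45 hPa.
V ≈ 5.7 × 45^0.625 = 5.7 × 10.796 ≈ 61.536 kt.
61.536 × 1.852 ≈ 113.97 km/h → 114.0 km/h.

114.0 km/h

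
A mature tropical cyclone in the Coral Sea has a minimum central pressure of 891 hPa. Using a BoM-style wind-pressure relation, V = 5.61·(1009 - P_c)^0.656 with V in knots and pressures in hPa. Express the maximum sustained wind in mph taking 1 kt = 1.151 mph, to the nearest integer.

ΔP = 1009 − 891 = 118 hPa.
V ≈ 5.61 × 118^0.656 = 5.61 × 22.864 ≈ 128.268 kt.
128.268 × 1.151 ≈ 147.64 mph → 148 mph.

148 mph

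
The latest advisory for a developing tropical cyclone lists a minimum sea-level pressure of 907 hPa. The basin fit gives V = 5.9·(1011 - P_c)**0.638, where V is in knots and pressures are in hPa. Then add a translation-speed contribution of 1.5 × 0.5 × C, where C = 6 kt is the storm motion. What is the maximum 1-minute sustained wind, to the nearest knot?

ΔP = 1011 − 907 = 104 hPa.
104^0.638 ≈ 19.358.
V ≈ 5.9 × 19.358 ≈ 114.2 kt.
Translation term: 1.5 × 0.5 × 6 = 4.5 kt.
Corrected V ≈ 118.7 kt → 119 kt.

119 kt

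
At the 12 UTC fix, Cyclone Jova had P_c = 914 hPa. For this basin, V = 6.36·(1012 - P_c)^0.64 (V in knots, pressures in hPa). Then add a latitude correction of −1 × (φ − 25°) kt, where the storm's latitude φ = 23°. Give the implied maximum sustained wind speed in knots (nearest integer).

122 kt

ΔP = 1012 − 914 = 98 hPa.
98^0.64 ≈ 18.810.
V ≈ 6.36 × 18.810 ≈ 119.6 kt.
Latitude correction: −1 × (23 − 25) = 2 kt.
Corrected V ≈ 121.6 kt → 122 kt.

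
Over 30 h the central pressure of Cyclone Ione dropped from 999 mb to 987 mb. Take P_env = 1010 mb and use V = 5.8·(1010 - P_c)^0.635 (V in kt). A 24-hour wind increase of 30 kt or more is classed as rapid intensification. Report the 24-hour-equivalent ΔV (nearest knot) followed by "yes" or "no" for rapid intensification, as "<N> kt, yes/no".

V₁: ΔP = 11, V ≈ 5.8 × 11^0.635 ≈ 26.59 kt.
V₂: ΔP = 23, V ≈ 5.8 × 23^0.635 ≈ 42.47 kt.
ΔV over 30 h = 15.88 kt → 24 h equivalent = 15.88 × 24/30 ≈ 12.70 kt.
13 kt < 30 kt ⇒ not rapid intensification.

13 kt, no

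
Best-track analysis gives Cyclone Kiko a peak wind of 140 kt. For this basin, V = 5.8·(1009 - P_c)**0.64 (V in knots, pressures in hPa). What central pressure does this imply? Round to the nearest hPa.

864 hPa

ΔP = (V / 5.8)^(1/0.64) = (140/5.8)^1.562.
140/5.8 = 24.138; 24.138^1.562 ≈ 144.70 hPa.
P_c = 1009 − 144.70 = 864.30 ≈ 864 hPa.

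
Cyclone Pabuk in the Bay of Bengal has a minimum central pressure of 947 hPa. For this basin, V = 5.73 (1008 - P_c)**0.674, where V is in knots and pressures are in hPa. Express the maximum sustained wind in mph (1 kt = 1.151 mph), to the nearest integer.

ΔP = 1008 − 947 = 61 hPa.
V ≈ 5.73 × 61^0.674 = 5.73 × 15.970 ≈ 91.510 kt.
91.510 × 1.151 ≈ 105.33 mph → 105 mph.

105 mph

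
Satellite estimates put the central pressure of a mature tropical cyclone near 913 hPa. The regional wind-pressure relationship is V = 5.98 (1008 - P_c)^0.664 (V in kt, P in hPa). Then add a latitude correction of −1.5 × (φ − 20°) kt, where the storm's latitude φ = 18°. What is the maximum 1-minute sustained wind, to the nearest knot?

126 kt

ΔP = 1008 − 913 = 95 hPa.
95^0.664 ≈ 20.569.
V ≈ 5.98 × 20.569 ≈ 123.0 kt.
Latitude correction: −1.5 × (18 − 20) = 3 kt.
Corrected V ≈ 126 kt → 126 kt.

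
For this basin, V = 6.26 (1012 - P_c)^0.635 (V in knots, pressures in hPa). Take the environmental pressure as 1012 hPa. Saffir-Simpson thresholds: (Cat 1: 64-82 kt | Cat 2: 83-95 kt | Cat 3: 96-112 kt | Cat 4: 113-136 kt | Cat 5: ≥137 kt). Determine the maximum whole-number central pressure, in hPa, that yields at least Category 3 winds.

938 hPa

Category 3 begins at V = 96 kt.
Required ΔP = (96/6.26)^(1/0.635) = 15.335^1.575 ≈ 73.66 hPa.
P_c ≤ 1012 − 73.66 = 938.34, so the highest integer P_c is 938 hPa.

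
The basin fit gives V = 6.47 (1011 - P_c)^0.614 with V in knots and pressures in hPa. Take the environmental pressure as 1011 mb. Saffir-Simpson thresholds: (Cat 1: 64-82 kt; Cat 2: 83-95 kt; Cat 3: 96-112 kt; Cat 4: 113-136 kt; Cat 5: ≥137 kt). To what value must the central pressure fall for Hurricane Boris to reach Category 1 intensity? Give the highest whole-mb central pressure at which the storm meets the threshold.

969 mb

Category 1 begins at V = 64 kt.
Required ΔP = (64/6.47)^(1/0.614) = 9.892^1.629 ≈ 41.78 mb.
P_c ≤ 1011 − 41.78 = 969.22, so the highest integer P_c is 969 mb.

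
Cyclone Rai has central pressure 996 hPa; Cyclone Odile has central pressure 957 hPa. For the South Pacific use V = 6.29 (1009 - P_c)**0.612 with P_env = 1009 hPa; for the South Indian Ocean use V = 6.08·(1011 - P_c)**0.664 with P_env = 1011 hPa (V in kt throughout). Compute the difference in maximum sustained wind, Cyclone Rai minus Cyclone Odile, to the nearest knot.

-56 kt

Cyclone Rai: ΔP = 13; V ≈ 6.29 × 13^0.612 ≈ 30.23 kt.
Cyclone Odile: ΔP = 54; V ≈ 6.08 × 54^0.664 ≈ 85.94 kt.
Difference ≈ 30.23 − 85.94 = -55.71 → -56 kt.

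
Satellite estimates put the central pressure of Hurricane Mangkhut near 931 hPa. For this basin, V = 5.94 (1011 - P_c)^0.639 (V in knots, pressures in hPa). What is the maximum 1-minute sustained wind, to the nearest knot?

ΔP = 1011 − 931 = 80 hPa.
80^0.639 ≈ 16.447.
V ≈ 5.94 × 16.447 ≈ 97.7 kt.

98 kt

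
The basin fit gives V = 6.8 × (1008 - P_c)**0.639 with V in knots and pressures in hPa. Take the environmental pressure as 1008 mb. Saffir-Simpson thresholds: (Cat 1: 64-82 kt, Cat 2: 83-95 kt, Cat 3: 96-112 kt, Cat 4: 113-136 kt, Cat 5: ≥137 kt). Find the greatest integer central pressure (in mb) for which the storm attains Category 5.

Category 5 begins at V = 137 kt.
Required ΔP = (137/6.8)^(1/0.639) = 20.147^1.565 ≈ 109.91 mb.
P_c ≤ 1008 − 109.91 = 898.09, so the highest integer P_c is 898 mb.

898 mb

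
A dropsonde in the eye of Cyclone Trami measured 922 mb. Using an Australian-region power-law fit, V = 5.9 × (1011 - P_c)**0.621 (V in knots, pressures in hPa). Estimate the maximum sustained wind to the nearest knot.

96 kt

ΔP = 1011 − 922 = 89 mb.
89^0.621 ≈ 16.239.
V ≈ 5.9 × 16.239 ≈ 95.8 kt.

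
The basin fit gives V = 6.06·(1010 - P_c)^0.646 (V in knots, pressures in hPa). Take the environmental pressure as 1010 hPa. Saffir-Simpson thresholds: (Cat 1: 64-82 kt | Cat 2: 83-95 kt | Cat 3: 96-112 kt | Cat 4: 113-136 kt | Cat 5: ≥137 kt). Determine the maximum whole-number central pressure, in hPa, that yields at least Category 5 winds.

885 hPa

Category 5 begins at V = 137 kt.
Required ΔP = (137/6.06)^(1/0.646) = 22.607^1.548 ≈ 124.84 hPa.
P_c ≤ 1010 − 124.84 = 885.16, so the highest integer P_c is 885 hPa.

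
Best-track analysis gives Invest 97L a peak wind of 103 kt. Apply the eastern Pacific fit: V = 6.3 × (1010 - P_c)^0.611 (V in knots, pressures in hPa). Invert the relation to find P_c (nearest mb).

913 mb

ΔP = (V / 6.3)^(1/0.611) = (103/6.3)^1.637.
103/6.3 = 16.349; 16.349^1.637 ≈ 96.85 mb.
P_c = 1010 − 96.85 = 913.15 ≈ 913 mb.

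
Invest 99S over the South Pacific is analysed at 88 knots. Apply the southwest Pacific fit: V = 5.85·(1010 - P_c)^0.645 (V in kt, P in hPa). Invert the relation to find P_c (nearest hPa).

ΔP = (V / 5.85)^(1/0.645) = (88/5.85)^1.550.
88/5.85 = 15.043; 15.043^1.550 ≈ 66.88 hPa.
P_c = 1010 − 66.88 = 943.12 ≈ 943 hPa.

943 hPa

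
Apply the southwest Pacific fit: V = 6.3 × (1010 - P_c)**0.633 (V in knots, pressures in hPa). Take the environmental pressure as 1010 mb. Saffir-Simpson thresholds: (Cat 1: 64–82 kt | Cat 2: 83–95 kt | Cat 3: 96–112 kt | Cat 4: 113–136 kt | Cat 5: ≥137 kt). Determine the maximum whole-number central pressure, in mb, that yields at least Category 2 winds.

Category 2 begins at V = 83 kt.
Required ΔP = (83/6.3)^(1/0.633) = 13.175^1.580 ≈ 58.74 mb.
P_c ≤ 1010 − 58.74 = 951.26, so the highest integer P_c is 951 mb.

951 mb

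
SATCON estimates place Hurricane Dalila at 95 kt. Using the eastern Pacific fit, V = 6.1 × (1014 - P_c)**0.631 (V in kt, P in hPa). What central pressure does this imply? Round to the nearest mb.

ΔP = (V / 6.1)^(1/0.631) = (95/6.1)^1.585.
95/6.1 = 15.574; 15.574^1.585 ≈ 77.57 mb.
P_c = 1014 − 77.57 = 936.43 ≈ 936 mb.

936 mb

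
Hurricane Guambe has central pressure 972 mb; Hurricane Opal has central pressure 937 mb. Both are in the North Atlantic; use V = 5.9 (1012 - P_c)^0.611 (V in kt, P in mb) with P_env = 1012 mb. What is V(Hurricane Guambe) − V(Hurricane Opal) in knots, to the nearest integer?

Hurricane Guambe: ΔP = 40; V ≈ 5.9 × 40^0.611 ≈ 56.20 kt.
Hurricane Opal: ΔP = 75; V ≈ 5.9 × 75^0.611 ≈ 82.51 kt.
Difference ≈ 56.20 − 82.51 = -26.31 → -26 kt.

-26 kt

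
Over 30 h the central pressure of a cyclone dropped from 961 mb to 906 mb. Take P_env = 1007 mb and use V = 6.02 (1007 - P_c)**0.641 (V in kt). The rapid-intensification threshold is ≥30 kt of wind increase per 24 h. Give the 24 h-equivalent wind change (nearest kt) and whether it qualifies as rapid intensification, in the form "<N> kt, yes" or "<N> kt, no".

37 kt, yes

V₁: ΔP = 46, V ≈ 6.02 × 46^0.641 ≈ 70.05 kt.
V₂: ΔP = 101, V ≈ 6.02 × 101^0.641 ≈ 115.98 kt.
ΔV over 30 h = 45.93 kt → 24 h equivalent = 45.93 × 24/30 ≈ 36.74 kt.
37 kt ≥ 30 kt ⇒ rapid intensification.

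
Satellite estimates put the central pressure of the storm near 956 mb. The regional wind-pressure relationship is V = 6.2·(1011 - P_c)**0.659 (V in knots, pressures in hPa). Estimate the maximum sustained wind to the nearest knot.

ΔP = 1011 − 956 = 55 mb.
55^0.659 ≈ 14.025.
V ≈ 6.2 × 14.025 ≈ 87.0 kt.

87 kt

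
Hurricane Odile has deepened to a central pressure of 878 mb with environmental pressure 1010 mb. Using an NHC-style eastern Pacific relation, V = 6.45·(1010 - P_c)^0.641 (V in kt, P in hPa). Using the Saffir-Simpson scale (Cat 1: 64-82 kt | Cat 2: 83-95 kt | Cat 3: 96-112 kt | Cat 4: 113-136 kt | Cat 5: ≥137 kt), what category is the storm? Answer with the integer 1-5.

5

ΔP = 1010 − 878 = 132 mb.
V ≈ 6.45 × 132^0.641 = 6.45 × 22.87 ≈ 148 kt.
148 kt falls in the Category 5 band.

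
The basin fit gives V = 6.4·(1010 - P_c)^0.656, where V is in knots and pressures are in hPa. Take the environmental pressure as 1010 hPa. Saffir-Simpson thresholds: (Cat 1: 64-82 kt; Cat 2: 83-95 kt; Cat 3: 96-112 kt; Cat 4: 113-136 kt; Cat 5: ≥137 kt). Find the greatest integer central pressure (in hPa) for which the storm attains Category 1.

976 hPa

Category 1 begins at V = 64 kt.
Required ΔP = (64/6.4)^(1/0.656) = 10.000^1.524 ≈ 33.45 hPa.
P_c ≤ 1010 − 33.45 = 976.55, so the highest integer P_c is 976 hPa.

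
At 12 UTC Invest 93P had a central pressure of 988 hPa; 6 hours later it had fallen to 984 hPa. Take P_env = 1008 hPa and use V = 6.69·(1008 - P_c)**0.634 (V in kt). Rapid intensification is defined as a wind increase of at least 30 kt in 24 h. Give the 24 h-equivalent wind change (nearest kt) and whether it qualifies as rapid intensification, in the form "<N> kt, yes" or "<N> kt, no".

22 kt, no

V₁: ΔP = 20, V ≈ 6.69 × 20^0.634 ≈ 44.70 kt.
V₂: ΔP = 24, V ≈ 6.69 × 24^0.634 ≈ 50.17 kt.
ΔV over 6 h = 5.47 kt → 24 h equivalent = 5.47 × 24/6 ≈ 21.88 kt.
22 kt < 30 kt ⇒ not rapid intensification.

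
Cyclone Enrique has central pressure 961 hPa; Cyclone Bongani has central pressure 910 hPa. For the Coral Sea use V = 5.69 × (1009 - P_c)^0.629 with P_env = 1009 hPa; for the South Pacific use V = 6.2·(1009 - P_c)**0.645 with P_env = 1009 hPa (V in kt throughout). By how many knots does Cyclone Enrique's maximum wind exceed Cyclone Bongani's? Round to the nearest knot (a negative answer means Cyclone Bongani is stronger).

-55 kt

Cyclone Enrique: ΔP = 48; V ≈ 5.69 × 48^0.629 ≈ 64.96 kt.
Cyclone Bongani: ΔP = 99; V ≈ 6.2 × 99^0.645 ≈ 120.11 kt.
Difference ≈ 64.96 − 120.11 = -55.15 → -55 kt.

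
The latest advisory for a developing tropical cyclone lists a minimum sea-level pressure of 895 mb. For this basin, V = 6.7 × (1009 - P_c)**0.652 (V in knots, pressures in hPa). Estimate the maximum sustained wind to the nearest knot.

147 kt

ΔP = 1009 − 895 = 114 mb.
114^0.652 ≈ 21.933.
V ≈ 6.7 × 21.933 ≈ 147.0 kt.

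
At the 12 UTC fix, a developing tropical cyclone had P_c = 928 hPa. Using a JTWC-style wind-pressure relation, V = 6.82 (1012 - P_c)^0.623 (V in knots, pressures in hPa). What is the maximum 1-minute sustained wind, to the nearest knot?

108 kt

ΔP = 1012 − 928 = 84 hPa.
84^0.623 ≈ 15.806.
V ≈ 6.82 × 15.806 ≈ 107.8 kt.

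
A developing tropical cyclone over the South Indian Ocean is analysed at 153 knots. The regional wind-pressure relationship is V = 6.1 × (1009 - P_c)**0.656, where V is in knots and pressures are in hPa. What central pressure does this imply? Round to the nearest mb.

873 mb

ΔP = (V / 6.1)^(1/0.656) = (153/6.1)^1.524.
153/6.1 = 25.082; 25.082^1.524 ≈ 135.89 mb.
P_c = 1009 − 135.89 = 873.11 ≈ 873 mb.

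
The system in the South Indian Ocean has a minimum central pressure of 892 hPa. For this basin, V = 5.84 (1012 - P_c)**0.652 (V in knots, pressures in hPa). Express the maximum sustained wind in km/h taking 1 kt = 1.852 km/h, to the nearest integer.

ΔP = 1012 − 892 = 120 hPa.
V ≈ 5.84 × 120^0.652 = 5.84 × 22.679 ≈ 132.446 kt.
132.446 × 1.852 ≈ 245.29 km/h → 245 km/h.

245 km/h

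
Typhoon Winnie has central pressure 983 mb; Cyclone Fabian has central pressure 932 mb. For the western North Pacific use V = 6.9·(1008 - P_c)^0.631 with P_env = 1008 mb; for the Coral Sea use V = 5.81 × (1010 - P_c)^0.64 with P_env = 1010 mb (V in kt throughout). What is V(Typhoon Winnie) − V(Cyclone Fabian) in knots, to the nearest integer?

Typhoon Winnie: ΔP = 25; V ≈ 6.9 × 25^0.631 ≈ 52.60 kt.
Cyclone Fabian: ΔP = 78; V ≈ 5.81 × 78^0.64 ≈ 94.43 kt.
Difference ≈ 52.60 − 94.43 = -41.83 → -42 kt.

-42 kt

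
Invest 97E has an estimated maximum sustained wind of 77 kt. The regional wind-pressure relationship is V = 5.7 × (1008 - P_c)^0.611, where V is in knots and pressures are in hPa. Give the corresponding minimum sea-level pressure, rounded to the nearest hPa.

ΔP = (V / 5.7)^(1/0.611) = (77/5.7)^1.637.
77/5.7 = 13.509; 13.509^1.637 ≈ 70.87 hPa.
P_c = 1008 − 70.87 = 937.13 ≈ 937 hPa.

937 hPa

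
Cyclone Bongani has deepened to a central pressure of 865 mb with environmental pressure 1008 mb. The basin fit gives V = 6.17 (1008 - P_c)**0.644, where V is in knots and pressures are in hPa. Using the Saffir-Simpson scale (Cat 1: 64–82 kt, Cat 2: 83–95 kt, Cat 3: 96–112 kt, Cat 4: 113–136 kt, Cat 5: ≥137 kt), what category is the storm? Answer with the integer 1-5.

ΔP = 1008 − 865 = 143 mb.
V ≈ 6.17 × 143^0.644 = 6.17 × 24.44 ≈ 151 kt.
151 kt falls in the Category 5 band.

5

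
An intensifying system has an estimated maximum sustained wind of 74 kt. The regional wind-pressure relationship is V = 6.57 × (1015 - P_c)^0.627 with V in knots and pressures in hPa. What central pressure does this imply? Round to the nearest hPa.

967 hPa

ΔP = (V / 6.57)^(1/0.627) = (74/6.57)^1.595.
74/6.57 = 11.263; 11.263^1.595 ≈ 47.57 hPa.
P_c = 1015 − 47.57 = 967.43 ≈ 967 hPa.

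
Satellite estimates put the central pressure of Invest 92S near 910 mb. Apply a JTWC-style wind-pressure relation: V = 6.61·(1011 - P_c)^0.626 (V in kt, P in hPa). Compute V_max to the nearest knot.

119 kt

ΔP = 1011 − 910 = 101 mb.
101^0.626 ≈ 17.977.
V ≈ 6.61 × 17.977 ≈ 118.8 kt.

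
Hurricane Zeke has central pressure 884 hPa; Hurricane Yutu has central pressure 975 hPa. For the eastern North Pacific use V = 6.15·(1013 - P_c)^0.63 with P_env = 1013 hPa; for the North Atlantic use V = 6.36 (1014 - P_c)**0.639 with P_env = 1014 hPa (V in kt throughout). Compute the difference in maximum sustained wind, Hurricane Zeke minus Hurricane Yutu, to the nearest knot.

65 kt

Hurricane Zeke: ΔP = 129; V ≈ 6.15 × 129^0.63 ≈ 131.39 kt.
Hurricane Yutu: ΔP = 39; V ≈ 6.36 × 39^0.639 ≈ 66.09 kt.
Difference ≈ 131.39 − 66.09 = 65.30 → 65 kt.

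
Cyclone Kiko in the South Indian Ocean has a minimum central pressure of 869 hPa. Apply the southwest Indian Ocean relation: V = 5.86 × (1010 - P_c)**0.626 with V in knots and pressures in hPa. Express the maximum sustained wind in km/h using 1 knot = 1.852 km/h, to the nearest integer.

ΔP = 1010 − 869 = 141 hPa.
V ≈ 5.86 × 141^0.626 = 5.86 × 22.152 ≈ 129.810 kt.
129.810 × 1.852 ≈ 240.41 km/h → 240 km/h.

240 km/h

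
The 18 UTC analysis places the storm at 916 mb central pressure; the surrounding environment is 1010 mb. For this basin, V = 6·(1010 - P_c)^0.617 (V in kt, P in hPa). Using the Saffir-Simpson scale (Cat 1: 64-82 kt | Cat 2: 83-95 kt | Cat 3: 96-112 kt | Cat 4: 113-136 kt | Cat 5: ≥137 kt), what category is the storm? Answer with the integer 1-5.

3

ΔP = 1010 − 916 = 94 mb.
V ≈ 6 × 94^0.617 = 6 × 16.50 ≈ 99 kt.
99 kt falls in the Category 3 band.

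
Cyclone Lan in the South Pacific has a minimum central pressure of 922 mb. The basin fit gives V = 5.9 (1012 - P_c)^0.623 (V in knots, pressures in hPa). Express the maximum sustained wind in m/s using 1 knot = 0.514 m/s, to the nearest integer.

50 m/s

ΔP = 1012 − 922 = 90 mb.
V ≈ 5.9 × 90^0.623 = 5.9 × 16.500 ≈ 97.352 kt.
97.352 × 0.514 ≈ 50.04 m/s → 50 m/s.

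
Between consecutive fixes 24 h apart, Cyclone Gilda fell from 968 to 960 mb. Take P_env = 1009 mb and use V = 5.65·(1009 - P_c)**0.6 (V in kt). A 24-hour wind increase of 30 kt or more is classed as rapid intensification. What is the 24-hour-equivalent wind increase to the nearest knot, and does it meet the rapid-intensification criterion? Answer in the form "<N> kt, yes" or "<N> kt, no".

6 kt, no

V₁: ΔP = 41, V ≈ 5.65 × 41^0.6 ≈ 52.45 kt.
V₂: ΔP = 49, V ≈ 5.65 × 49^0.6 ≈ 58.37 kt.
ΔV over 24 h = 5.92 kt → 24 h equivalent = 5.92 × 24/24 ≈ 5.92 kt.
6 kt < 30 kt ⇒ not rapid intensification.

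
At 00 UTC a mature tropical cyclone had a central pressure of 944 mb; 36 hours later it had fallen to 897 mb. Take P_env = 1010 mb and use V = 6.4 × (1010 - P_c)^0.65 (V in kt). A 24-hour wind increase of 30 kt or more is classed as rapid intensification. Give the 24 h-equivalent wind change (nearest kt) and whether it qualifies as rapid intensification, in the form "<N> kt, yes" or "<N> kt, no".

27 kt, no

V₁: ΔP = 66, V ≈ 6.4 × 66^0.65 ≈ 97.47 kt.
V₂: ΔP = 113, V ≈ 6.4 × 113^0.65 ≈ 138.26 kt.
ΔV over 36 h = 40.79 kt → 24 h equivalent = 40.79 × 24/36 ≈ 27.19 kt.
27 kt < 30 kt ⇒ not rapid intensification.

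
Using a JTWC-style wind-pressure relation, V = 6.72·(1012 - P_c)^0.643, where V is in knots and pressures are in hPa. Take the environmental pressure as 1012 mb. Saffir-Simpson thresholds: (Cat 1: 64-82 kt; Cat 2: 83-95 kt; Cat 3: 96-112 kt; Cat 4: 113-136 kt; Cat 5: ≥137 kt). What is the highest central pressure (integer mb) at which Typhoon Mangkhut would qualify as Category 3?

Category 3 begins at V = 96 kt.
Required ΔP = (96/6.72)^(1/0.643) = 14.286^1.555 ≈ 62.53 mb.
P_c ≤ 1012 − 62.53 = 949.47, so the highest integer P_c is 949 mb.

949 mb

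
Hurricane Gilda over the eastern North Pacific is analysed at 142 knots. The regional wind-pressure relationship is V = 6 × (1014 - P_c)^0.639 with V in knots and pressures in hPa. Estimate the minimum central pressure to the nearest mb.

ΔP = (V / 6)^(1/0.639) = (142/6)^1.565.
142/6 = 23.667; 23.667^1.565 ≈ 141.40 mb.
P_c = 1014 − 141.40 = 872.60 ≈ 873 mb.

873 mb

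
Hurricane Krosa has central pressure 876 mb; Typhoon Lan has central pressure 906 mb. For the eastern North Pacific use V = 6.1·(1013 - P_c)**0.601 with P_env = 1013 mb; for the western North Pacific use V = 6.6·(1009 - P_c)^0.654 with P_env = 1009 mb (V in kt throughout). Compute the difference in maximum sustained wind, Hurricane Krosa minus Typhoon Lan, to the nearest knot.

Hurricane Krosa: ΔP = 137; V ≈ 6.1 × 137^0.601 ≈ 117.35 kt.
Typhoon Lan: ΔP = 103; V ≈ 6.6 × 103^0.654 ≈ 136.75 kt.
Difference ≈ 117.35 − 136.75 = -19.40 → -19 kt.

-19 kt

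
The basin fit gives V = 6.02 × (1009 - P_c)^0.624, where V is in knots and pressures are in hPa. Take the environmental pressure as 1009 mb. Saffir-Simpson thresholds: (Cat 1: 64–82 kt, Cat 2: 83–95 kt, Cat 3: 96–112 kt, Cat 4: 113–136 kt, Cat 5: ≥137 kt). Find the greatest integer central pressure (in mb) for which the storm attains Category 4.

Category 4 begins at V = 113 kt.
Required ΔP = (113/6.02)^(1/0.624) = 18.771^1.603 ≈ 109.86 mb.
P_c ≤ 1009 − 109.86 = 899.14, so the highest integer P_c is 899 mb.

899 mb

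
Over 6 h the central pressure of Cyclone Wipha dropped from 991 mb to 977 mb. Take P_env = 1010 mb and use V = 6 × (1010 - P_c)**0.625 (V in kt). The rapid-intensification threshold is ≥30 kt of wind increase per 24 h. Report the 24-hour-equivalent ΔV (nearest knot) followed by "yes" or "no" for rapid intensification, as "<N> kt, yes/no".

62 kt, yes

V₁: ΔP = 19, V ≈ 6 × 19^0.625 ≈ 37.79 kt.
V₂: ΔP = 33, V ≈ 6 × 33^0.625 ≈ 53.36 kt.
ΔV over 6 h = 15.57 kt → 24 h equivalent = 15.57 × 24/6 ≈ 62.28 kt.
62 kt ≥ 30 kt ⇒ rapid intensification.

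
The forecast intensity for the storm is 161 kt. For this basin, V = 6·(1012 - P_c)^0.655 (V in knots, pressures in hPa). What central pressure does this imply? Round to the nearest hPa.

ΔP = (V / 6)^(1/0.655) = (161/6)^1.527.
161/6 = 26.833; 26.833^1.527 ≈ 151.77 hPa.
P_c = 1012 − 151.77 = 860.23 ≈ 860 hPa.

860 hPa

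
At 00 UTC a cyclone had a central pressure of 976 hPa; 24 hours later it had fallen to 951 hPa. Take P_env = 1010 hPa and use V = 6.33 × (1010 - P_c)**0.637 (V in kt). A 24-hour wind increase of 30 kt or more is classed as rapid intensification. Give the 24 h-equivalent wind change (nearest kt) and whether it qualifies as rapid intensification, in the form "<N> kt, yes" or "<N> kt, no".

25 kt, no

V₁: ΔP = 34, V ≈ 6.33 × 34^0.637 ≈ 59.84 kt.
V₂: ΔP = 59, V ≈ 6.33 × 59^0.637 ≈ 85.00 kt.
ΔV over 24 h = 25.16 kt → 24 h equivalent = 25.16 × 24/24 ≈ 25.16 kt.
25 kt < 30 kt ⇒ not rapid intensification.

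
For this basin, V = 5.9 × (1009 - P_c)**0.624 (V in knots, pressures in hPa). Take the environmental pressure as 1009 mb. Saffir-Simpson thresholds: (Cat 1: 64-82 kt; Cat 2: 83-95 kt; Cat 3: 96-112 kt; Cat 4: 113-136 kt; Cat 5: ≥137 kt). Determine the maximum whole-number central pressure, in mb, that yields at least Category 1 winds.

963 mb

Category 1 begins at V = 64 kt.
Required ΔP = (64/5.9)^(1/0.624) = 10.847^1.603 ≈ 45.62 mb.
P_c ≤ 1009 − 45.62 = 963.38, so the highest integer P_c is 963 mb.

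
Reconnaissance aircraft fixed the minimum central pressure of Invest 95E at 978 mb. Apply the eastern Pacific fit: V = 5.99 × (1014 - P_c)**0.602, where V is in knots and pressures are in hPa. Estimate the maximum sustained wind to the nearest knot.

ΔP = 1014 − 978 = 36 mb.
36^0.602 ≈ 8.648.
V ≈ 5.99 × 8.648 ≈ 51.8 kt.

52 kt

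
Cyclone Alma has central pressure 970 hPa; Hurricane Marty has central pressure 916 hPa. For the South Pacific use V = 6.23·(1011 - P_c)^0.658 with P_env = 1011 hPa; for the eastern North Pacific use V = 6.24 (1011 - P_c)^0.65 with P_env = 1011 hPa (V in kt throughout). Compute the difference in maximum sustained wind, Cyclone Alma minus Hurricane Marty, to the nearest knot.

Cyclone Alma: ΔP = 41; V ≈ 6.23 × 41^0.658 ≈ 71.73 kt.
Hurricane Marty: ΔP = 95; V ≈ 6.24 × 95^0.65 ≈ 120.42 kt.
Difference ≈ 71.73 − 120.42 = -48.69 → -49 kt.

-49 kt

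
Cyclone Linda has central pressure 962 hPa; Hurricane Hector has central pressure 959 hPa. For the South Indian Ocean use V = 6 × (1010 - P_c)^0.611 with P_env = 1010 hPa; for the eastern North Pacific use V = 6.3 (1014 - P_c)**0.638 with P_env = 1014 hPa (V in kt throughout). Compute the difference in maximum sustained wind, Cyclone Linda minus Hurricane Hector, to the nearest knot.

-17 kt

Cyclone Linda: ΔP = 48; V ≈ 6 × 48^0.611 ≈ 63.88 kt.
Hurricane Hector: ΔP = 55; V ≈ 6.3 × 55^0.638 ≈ 81.23 kt.
Difference ≈ 63.88 − 81.23 = -17.35 → -17 kt.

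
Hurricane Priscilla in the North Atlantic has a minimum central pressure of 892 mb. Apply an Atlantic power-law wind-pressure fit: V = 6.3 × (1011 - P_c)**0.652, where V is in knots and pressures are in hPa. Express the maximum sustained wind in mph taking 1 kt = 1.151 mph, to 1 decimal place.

ΔP = 1011 − 892 = 119 mb.
V ≈ 6.3 × 119^0.652 = 6.3 × 22.556 ≈ 142.101 kt.
142.101 × 1.151 ≈ 163.56 mph → 163.6 mph.

163.6 mph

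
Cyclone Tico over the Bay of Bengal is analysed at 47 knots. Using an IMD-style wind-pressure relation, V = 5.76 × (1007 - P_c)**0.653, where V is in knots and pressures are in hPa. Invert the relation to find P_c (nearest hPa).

ΔP = (V / 5.76)^(1/0.653) = (47/5.76)^1.531.
47/5.76 = 8.160; 8.160^1.531 ≈ 24.90 hPa.
P_c = 1007 − 24.90 = 982.10 ≈ 982 hPa.

982 hPa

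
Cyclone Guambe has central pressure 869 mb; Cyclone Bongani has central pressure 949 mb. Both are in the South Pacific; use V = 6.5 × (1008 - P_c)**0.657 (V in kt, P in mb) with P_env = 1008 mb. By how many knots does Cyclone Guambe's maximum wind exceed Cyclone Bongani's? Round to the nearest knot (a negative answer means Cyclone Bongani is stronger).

Cyclone Guambe: ΔP = 139; V ≈ 6.5 × 139^0.657 ≈ 166.29 kt.
Cyclone Bongani: ΔP = 59; V ≈ 6.5 × 59^0.657 ≈ 94.70 kt.
Difference ≈ 166.29 − 94.70 = 71.59 → 72 kt.

72 kt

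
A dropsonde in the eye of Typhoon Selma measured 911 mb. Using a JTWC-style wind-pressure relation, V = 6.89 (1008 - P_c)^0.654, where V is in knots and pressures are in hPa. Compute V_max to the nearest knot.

137 kt

ΔP = 1008 − 911 = 97 mb.
97^0.654 ≈ 19.923.
V ≈ 6.89 × 19.923 ≈ 137.3 kt.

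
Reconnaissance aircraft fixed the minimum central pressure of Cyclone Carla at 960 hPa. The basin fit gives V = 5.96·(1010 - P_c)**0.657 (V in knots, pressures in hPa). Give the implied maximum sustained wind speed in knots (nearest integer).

78 kt

ΔP = 1010 − 960 = 50 hPa.
50^0.657 ≈ 13.068.
V ≈ 5.96 × 13.068 ≈ 77.9 kt.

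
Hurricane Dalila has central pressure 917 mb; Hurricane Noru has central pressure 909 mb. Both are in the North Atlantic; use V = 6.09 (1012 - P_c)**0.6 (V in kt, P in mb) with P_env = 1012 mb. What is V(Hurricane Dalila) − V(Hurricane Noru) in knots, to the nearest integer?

-5 kt

Hurricane Dalila: ΔP = 95; V ≈ 6.09 × 95^0.6 ≈ 93.59 kt.
Hurricane Noru: ΔP = 103; V ≈ 6.09 × 103^0.6 ≈ 98.25 kt.
Difference ≈ 93.59 − 98.25 = -4.66 → -5 kt.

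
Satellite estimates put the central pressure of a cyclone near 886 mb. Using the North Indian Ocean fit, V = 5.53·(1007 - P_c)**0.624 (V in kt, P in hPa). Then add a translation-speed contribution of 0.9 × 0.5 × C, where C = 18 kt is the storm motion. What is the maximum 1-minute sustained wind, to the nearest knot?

ΔP = 1007 − 886 = 121 mb.
121^0.624 ≈ 19.937.
V ≈ 5.53 × 19.937 ≈ 110.3 kt.
Translation term: 0.9 × 0.5 × 18 = 8.1 kt.
Corrected V ≈ 118.4 kt → 118 kt.

118 kt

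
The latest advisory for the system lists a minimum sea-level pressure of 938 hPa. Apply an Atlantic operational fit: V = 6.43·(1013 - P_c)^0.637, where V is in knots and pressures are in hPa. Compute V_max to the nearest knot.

101 kt

ΔP = 1013 − 938 = 75 hPa.
75^0.637 ≈ 15.646.
V ≈ 6.43 × 15.646 ≈ 100.6 kt.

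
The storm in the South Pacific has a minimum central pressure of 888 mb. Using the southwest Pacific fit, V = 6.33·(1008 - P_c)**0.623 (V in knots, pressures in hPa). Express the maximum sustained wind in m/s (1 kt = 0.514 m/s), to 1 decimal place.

ΔP = 1008 − 888 = 120 mb.
V ≈ 6.33 × 120^0.623 = 6.33 × 19.739 ≈ 124.949 kt.
124.949 × 0.514 ≈ 64.22 m/s → 64.2 m/s.

64.2 m/s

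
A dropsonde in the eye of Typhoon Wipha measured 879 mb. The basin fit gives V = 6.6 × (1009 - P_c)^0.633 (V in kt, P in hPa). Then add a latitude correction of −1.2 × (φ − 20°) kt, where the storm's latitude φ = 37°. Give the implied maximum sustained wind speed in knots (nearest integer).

123 kt

ΔP = 1009 − 879 = 130 mb.
130^0.633 ≈ 21.783.
V ≈ 6.6 × 21.783 ≈ 143.8 kt.
Latitude correction: −1.2 × (37 − 20) = -20.4 kt.
Corrected V ≈ 123.4 kt → 123 kt.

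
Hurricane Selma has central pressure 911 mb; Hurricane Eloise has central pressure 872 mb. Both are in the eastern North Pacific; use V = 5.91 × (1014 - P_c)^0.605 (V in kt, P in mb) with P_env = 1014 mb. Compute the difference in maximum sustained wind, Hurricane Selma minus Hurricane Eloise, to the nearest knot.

Hurricane Selma: ΔP = 103; V ≈ 5.91 × 103^0.605 ≈ 97.58 kt.
Hurricane Eloise: ΔP = 142; V ≈ 5.91 × 142^0.605 ≈ 118.50 kt.
Difference ≈ 97.58 − 118.50 = -20.92 → -21 kt.

-21 kt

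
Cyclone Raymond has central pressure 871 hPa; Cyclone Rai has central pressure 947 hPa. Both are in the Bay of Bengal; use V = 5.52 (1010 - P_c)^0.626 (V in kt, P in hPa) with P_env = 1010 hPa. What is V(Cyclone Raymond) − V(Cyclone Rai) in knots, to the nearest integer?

47 kt

Cyclone Raymond: ΔP = 139; V ≈ 5.52 × 139^0.626 ≈ 121.19 kt.
Cyclone Rai: ΔP = 63; V ≈ 5.52 × 63^0.626 ≈ 73.85 kt.
Difference ≈ 121.19 − 73.85 = 47.34 → 47 kt.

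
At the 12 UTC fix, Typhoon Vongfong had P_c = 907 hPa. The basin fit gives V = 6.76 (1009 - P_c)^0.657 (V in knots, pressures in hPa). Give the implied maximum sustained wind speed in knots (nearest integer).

ΔP = 1009 − 907 = 102 hPa.
102^0.657 ≈ 20.876.
V ≈ 6.76 × 20.876 ≈ 141.1 kt.

141 kt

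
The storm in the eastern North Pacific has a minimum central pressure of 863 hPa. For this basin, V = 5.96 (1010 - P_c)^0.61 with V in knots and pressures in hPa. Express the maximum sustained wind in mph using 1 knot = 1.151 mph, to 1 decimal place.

ΔP = 1010 − 863 = 147 hPa.
V ≈ 5.96 × 147^0.61 = 5.96 × 20.992 ≈ 125.115 kt.
125.115 × 1.151 ≈ 144.01 mph → 144.0 mph.

144.0 mph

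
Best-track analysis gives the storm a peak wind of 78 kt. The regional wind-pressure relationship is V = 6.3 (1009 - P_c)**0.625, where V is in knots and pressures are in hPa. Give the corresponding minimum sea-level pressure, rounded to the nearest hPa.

953 hPa

ΔP = (V / 6.3)^(1/0.625) = (78/6.3)^1.600.
78/6.3 = 12.381; 12.381^1.600 ≈ 56.03 hPa.
P_c = 1009 − 56.03 = 952.97 ≈ 953 hPa.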